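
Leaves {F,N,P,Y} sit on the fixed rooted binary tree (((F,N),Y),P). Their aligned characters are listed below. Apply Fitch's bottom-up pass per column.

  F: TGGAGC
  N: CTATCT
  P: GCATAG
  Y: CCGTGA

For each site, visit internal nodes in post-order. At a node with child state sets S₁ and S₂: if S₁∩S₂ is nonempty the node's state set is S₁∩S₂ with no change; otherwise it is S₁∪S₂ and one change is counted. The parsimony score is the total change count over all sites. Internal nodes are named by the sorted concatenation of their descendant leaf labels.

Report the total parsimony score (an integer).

site 0, node FN: F={T} ∪ N={C} → {C,T} (+1)
site 0, node FNY: FN={C,T} ∩ Y={C} → {C} (+0)
site 0, node FNPY: FNY={C} ∪ P={G} → {C,G} (+1)
site 1, node FN: F={G} ∪ N={T} → {G,T} (+1)
site 1, node FNY: FN={G,T} ∪ Y={C} → {C,G,T} (+1)
site 1, node FNPY: FNY={C,G,T} ∩ P={C} → {C} (+0)
site 2, node FN: F={G} ∪ N={A} → {A,G} (+1)
site 2, node FNY: FN={A,G} ∩ Y={G} → {G} (+0)
site 2, node FNPY: FNY={G} ∪ P={A} → {A,G} (+1)
site 3, node FN: F={A} ∪ N={T} → {A,T} (+1)
site 3, node FNY: FN={A,T} ∩ Y={T} → {T} (+0)
site 3, node FNPY: FNY={T} ∩ P={T} → {T} (+0)
site 4, node FN: F={G} ∪ N={C} → {C,G} (+1)
site 4, node FNY: FN={C,G} ∩ Y={G} → {G} (+0)
site 4, node FNPY: FNY={G} ∪ P={A} → {A,G} (+1)
site 5, node FN: F={C} ∪ N={T} → {C,T} (+1)
site 5, node FNY: FN={C,T} ∪ Y={A} → {A,C,T} (+1)
site 5, node FNPY: FNY={A,C,T} ∪ P={G} → {A,C,G,T} (+1)
per-site changes: [2, 2, 2, 1, 2, 3]; total = 12

12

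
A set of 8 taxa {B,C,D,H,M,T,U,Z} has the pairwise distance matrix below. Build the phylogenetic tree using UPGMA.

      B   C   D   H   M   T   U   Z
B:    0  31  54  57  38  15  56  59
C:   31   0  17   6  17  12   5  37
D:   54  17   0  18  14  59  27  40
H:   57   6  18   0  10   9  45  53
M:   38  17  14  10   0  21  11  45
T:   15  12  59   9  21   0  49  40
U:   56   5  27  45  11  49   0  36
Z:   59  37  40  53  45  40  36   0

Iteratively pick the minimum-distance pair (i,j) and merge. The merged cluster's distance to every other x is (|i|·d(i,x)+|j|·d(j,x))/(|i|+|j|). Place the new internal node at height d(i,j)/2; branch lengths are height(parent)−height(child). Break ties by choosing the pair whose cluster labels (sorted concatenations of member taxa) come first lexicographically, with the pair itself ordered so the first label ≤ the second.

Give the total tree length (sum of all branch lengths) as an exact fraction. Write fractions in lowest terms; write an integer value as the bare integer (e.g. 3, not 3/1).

2155/21

1. join C+U (d=5) ⇒ CU; edges |C|=5/2, |U|=5/2
  updated: d(B,CU)=87/2, d(CU,D)=22, d(CU,H)=51/2, d(CU,M)=14, d(CU,T)=61/2, d(CU,Z)=73/2
2. join H+T (d=9) ⇒ HT; edges |H|=9/2, |T|=9/2
  updated: d(B,HT)=36, d(CU,HT)=28, d(D,HT)=77/2, d(HT,M)=31/2, d(HT,Z)=93/2
3. join CU+M (d=14) ⇒ CMU; edges |CU|=9/2, |M|=7
  updated: d(B,CMU)=125/3, d(CMU,D)=58/3, d(CMU,HT)=143/6, d(CMU,Z)=118/3
4. join CMU+D (d=58/3) ⇒ CDMU; edges |CMU|=8/3, |D|=29/3
  updated: d(B,CDMU)=179/4, d(CDMU,HT)=55/2, d(CDMU,Z)=79/2
5. join CDMU+HT (d=55/2) ⇒ CDHMTU; edges |CDMU|=49/12, |HT|=37/4
  updated: d(B,CDHMTU)=251/6, d(CDHMTU,Z)=251/6
6. join B+CDHMTU (d=251/6) ⇒ BCDHMTU; edges |B|=251/12, |CDHMTU|=43/6
  updated: d(BCDHMTU,Z)=310/7
7. join BCDHMTU+Z (d=310/7) ⇒ BCDHMTUZ; edges |BCDHMTU|=103/84, |Z|=155/7
final tree: ((B:251/12,((((C:5/2,U:5/2):9/2,M:7):8/3,D:29/3):49/12,(H:9/2,T:9/2):37/4):43/6):103/84,Z:155/7)
total length: 2155/21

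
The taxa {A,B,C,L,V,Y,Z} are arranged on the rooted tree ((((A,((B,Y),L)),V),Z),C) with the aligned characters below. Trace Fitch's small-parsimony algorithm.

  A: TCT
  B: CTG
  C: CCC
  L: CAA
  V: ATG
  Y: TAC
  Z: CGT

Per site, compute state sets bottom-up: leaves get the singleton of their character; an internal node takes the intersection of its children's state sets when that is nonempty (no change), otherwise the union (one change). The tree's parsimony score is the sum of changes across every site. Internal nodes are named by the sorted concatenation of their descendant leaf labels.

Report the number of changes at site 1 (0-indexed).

4

BY@0: {C} ∪ {T} = {C,T} (union, +1)
BLY@0: {C,T} ∩ {C} = {C} (intersection, +0)
ABLY@0: {T} ∪ {C} = {C,T} (union, +1)
ABLVY@0: {C,T} ∪ {A} = {A,C,T} (union, +1)
ABLVYZ@0: {A,C,T} ∩ {C} = {C} (intersection, +0)
ABCLVYZ@0: {C} ∩ {C} = {C} (intersection, +0)
BY@1: {T} ∪ {A} = {A,T} (union, +1)
BLY@1: {A,T} ∩ {A} = {A} (intersection, +0)
ABLY@1: {C} ∪ {A} = {A,C} (union, +1)
ABLVY@1: {A,C} ∪ {T} = {A,C,T} (union, +1)
ABLVYZ@1: {A,C,T} ∪ {G} = {A,C,G,T} (union, +1)
ABCLVYZ@1: {A,C,G,T} ∩ {C} = {C} (intersection, +0)
BY@2: {G} ∪ {C} = {C,G} (union, +1)
BLY@2: {C,G} ∪ {A} = {A,C,G} (union, +1)
ABLY@2: {T} ∪ {A,C,G} = {A,C,G,T} (union, +1)
ABLVY@2: {A,C,G,T} ∩ {G} = {G} (intersection, +0)
ABLVYZ@2: {G} ∪ {T} = {G,T} (union, +1)
ABCLVYZ@2: {G,T} ∪ {C} = {C,G,T} (union, +1)
per-site changes: [3, 4, 5]; total = 12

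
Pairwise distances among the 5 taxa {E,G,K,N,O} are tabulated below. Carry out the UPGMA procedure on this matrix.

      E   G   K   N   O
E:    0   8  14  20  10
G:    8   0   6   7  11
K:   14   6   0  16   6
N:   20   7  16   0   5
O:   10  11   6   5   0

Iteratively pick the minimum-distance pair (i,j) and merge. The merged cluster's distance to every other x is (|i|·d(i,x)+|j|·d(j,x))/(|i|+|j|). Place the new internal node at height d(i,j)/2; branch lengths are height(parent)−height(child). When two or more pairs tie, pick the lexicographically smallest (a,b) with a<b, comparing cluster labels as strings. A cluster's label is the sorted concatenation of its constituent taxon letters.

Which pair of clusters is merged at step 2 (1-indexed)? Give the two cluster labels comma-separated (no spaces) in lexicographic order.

G,K

iteration 1: select N,O (d=5); attach at lengths (5/2, 5/2); label the merged cluster NO
  updated: d(E,NO)=15, d(G,NO)=9, d(K,NO)=11
iteration 2: select G,K (d=6); attach at lengths (3, 3); label the merged cluster GK
  updated: d(E,GK)=11, d(GK,NO)=10
iteration 3: select GK,NO (d=10); attach at lengths (2, 5/2); label the merged cluster GKNO
  updated: d(E,GKNO)=13
iteration 4: select E,GKNO (d=13); attach at lengths (13/2, 3/2); label the merged cluster EGKNO
final tree: (E:13/2,((G:3,K:3):2,(N:5/2,O:5/2):5/2):3/2)
total length: 47/2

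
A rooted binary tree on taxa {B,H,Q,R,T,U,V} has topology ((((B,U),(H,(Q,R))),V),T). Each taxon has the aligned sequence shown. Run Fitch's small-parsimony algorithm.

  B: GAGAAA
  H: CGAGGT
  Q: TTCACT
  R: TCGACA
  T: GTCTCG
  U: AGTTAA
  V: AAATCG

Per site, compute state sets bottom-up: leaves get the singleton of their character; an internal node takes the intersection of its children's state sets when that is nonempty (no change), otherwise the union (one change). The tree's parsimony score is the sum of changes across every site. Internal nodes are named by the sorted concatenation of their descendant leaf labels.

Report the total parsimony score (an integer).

[col 0] BU: children B:{G}, U:{A} ∪→ {A,G}; cost 1
[col 0] QR: children Q:{T}, R:{T} ∩→ {T}; cost 0
[col 0] HQR: children H:{C}, QR:{T} ∪→ {C,T}; cost 1
[col 0] BHQRU: children BU:{A,G}, HQR:{C,T} ∪→ {A,C,G,T}; cost 1
[col 0] BHQRUV: children BHQRU:{A,C,G,T}, V:{A} ∩→ {A}; cost 0
[col 0] BHQRTUV: children BHQRUV:{A}, T:{G} ∪→ {A,G}; cost 1
[col 1] BU: children B:{A}, U:{G} ∪→ {A,G}; cost 1
[col 1] QR: children Q:{T}, R:{C} ∪→ {C,T}; cost 1
[col 1] HQR: children H:{G}, QR:{C,T} ∪→ {C,G,T}; cost 1
[col 1] BHQRU: children BU:{A,G}, HQR:{C,G,T} ∩→ {G}; cost 0
[col 1] BHQRUV: children BHQRU:{G}, V:{A} ∪→ {A,G}; cost 1
[col 1] BHQRTUV: children BHQRUV:{A,G}, T:{T} ∪→ {A,G,T}; cost 1
[col 2] BU: children B:{G}, U:{T} ∪→ {G,T}; cost 1
[col 2] QR: children Q:{C}, R:{G} ∪→ {C,G}; cost 1
[col 2] HQR: children H:{A}, QR:{C,G} ∪→ {A,C,G}; cost 1
[col 2] BHQRU: children BU:{G,T}, HQR:{A,C,G} ∩→ {G}; cost 0
[col 2] BHQRUV: children BHQRU:{G}, V:{A} ∪→ {A,G}; cost 1
[col 2] BHQRTUV: children BHQRUV:{A,G}, T:{C} ∪→ {A,C,G}; cost 1
[col 3] BU: children B:{A}, U:{T} ∪→ {A,T}; cost 1
[col 3] QR: children Q:{A}, R:{A} ∩→ {A}; cost 0
[col 3] HQR: children H:{G}, QR:{A} ∪→ {A,G}; cost 1
[col 3] BHQRU: children BU:{A,T}, HQR:{A,G} ∩→ {A}; cost 0
[col 3] BHQRUV: children BHQRU:{A}, V:{T} ∪→ {A,T}; cost 1
[col 3] BHQRTUV: children BHQRUV:{A,T}, T:{T} ∩→ {T}; cost 0
[col 4] BU: children B:{A}, U:{A} ∩→ {A}; cost 0
[col 4] QR: children Q:{C}, R:{C} ∩→ {C}; cost 0
[col 4] HQR: children H:{G}, QR:{C} ∪→ {C,G}; cost 1
[col 4] BHQRU: children BU:{A}, HQR:{C,G} ∪→ {A,C,G}; cost 1
[col 4] BHQRUV: children BHQRU:{A,C,G}, V:{C} ∩→ {C}; cost 0
[col 4] BHQRTUV: children BHQRUV:{C}, T:{C} ∩→ {C}; cost 0
[col 5] BU: children B:{A}, U:{A} ∩→ {A}; cost 0
[col 5] QR: children Q:{T}, R:{A} ∪→ {A,T}; cost 1
[col 5] HQR: children H:{T}, QR:{A,T} ∩→ {T}; cost 0
[col 5] BHQRU: children BU:{A}, HQR:{T} ∪→ {A,T}; cost 1
[col 5] BHQRUV: children BHQRU:{A,T}, V:{G} ∪→ {A,G,T}; cost 1
[col 5] BHQRTUV: children BHQRUV:{A,G,T}, T:{G} ∩→ {G}; cost 0
per-site changes: [4, 5, 5, 3, 2, 3]; total = 22

22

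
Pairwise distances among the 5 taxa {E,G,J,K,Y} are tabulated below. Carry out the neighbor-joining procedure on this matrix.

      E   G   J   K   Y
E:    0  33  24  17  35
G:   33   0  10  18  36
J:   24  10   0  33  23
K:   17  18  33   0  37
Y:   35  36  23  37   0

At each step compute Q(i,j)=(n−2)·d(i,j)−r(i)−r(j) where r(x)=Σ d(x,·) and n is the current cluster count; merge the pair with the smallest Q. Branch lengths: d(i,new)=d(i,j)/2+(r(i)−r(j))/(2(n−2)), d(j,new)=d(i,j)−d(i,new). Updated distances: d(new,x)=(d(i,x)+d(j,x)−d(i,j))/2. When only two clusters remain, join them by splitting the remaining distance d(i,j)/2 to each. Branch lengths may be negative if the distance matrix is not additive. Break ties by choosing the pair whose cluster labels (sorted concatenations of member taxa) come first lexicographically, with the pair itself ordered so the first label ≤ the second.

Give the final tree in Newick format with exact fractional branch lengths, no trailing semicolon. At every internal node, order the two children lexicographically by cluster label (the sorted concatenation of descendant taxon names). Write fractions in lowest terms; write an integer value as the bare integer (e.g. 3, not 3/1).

iteration 1: select E,K (d=17, Q=-163); attach at lengths (55/6, 47/6); label the merged cluster EK
  updated: d(EK,G)=17, d(EK,J)=20, d(EK,Y)=55/2
iteration 2: select EK,Y (d=55/2, Q=-96); attach at lengths (33/4, 77/4); label the merged cluster EKY
  updated: d(EKY,G)=51/4, d(EKY,J)=31/4
iteration 3: select EKY,G (d=51/4, Q=-61/2); attach at lengths (21/4, 15/2); label the merged cluster EGKY
  updated: d(EGKY,J)=5/2
iteration 4: select EGKY,J (d=5/2); attach at lengths (5/4, 5/4); label the merged cluster EGJKY
final tree: ((((E:55/6,K:47/6):33/4,Y:77/4):21/4,G:15/2):5/4,J:5/4)
total length: 239/4

((((E:55/6,K:47/6):33/4,Y:77/4):21/4,G:15/2):5/4,J:5/4)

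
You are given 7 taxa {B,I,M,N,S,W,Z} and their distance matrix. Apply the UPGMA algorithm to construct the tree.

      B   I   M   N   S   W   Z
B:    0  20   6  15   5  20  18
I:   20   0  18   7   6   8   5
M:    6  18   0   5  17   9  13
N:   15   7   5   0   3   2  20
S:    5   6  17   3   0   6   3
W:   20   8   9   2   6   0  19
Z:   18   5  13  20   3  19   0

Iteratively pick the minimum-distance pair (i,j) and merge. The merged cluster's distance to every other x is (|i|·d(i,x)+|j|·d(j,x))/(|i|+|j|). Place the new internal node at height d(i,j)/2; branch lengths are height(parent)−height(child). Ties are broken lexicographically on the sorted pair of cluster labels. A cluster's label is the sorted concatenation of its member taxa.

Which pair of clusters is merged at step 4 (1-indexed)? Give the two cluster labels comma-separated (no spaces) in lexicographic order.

1. join N+W (d=2) ⇒ NW; edges |N|=1, |W|=1
  updated: d(B,NW)=35/2, d(I,NW)=15/2, d(M,NW)=7, d(NW,S)=9/2, d(NW,Z)=39/2
2. join S+Z (d=3) ⇒ SZ; edges |S|=3/2, |Z|=3/2
  updated: d(B,SZ)=23/2, d(I,SZ)=11/2, d(M,SZ)=15, d(NW,SZ)=12
3. join I+SZ (d=11/2) ⇒ ISZ; edges |I|=11/4, |SZ|=5/4
  updated: d(B,ISZ)=43/3, d(ISZ,M)=16, d(ISZ,NW)=21/2
4. join B+M (d=6) ⇒ BM; edges |B|=3, |M|=3
  updated: d(BM,ISZ)=91/6, d(BM,NW)=49/4
5. join ISZ+NW (d=21/2) ⇒ INSWZ; edges |ISZ|=5/2, |NW|=17/4
  updated: d(BM,INSWZ)=14
6. join BM+INSWZ (d=14) ⇒ BIMNSWZ; edges |BM|=4, |INSWZ|=7/4
final tree: ((B:3,M:3):4,((I:11/4,(S:3/2,Z:3/2):5/4):5/2,(N:1,W:1):17/4):7/4)
total length: 55/2

B,M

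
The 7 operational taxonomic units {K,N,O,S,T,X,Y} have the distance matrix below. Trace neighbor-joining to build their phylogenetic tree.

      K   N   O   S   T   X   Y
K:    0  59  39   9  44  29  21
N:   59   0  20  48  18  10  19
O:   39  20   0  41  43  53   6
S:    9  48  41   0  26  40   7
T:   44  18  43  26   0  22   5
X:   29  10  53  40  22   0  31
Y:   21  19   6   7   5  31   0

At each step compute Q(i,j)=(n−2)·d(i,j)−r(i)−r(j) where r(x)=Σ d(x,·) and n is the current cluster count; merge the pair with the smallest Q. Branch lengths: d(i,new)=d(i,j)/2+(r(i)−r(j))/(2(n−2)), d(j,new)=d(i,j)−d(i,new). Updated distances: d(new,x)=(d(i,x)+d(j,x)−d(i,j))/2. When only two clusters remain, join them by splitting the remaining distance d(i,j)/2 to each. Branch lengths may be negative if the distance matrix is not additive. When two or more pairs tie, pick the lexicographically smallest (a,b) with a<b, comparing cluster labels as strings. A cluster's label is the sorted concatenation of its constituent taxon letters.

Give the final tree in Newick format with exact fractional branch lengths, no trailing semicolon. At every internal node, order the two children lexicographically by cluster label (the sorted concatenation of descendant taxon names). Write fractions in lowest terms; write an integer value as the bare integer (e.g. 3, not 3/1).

1. join K+S (d=9, Q=-327) ⇒ KS; edges |K|=15/2, |S|=3/2
  updated: d(KS,N)=49, d(KS,O)=71/2, d(KS,T)=61/2, d(KS,X)=30, d(KS,Y)=19/2
2. join N+X (d=10, Q=-222) ⇒ NX; edges |N|=5/4, |X|=35/4
  updated: d(KS,NX)=69/2, d(NX,O)=63/2, d(NX,T)=15, d(NX,Y)=20
3. join NX+T (d=15, Q=-299/2) ⇒ NTX; edges |NX|=35/4, |T|=25/4
  updated: d(KS,NTX)=25, d(NTX,O)=119/4, d(NTX,Y)=5
4. join KS+NTX (d=25, Q=-319/4) ⇒ KNSTX; edges |KS|=241/16, |NTX|=159/16
  updated: d(KNSTX,O)=161/8, d(KNSTX,Y)=-21/4
5. join KNSTX+O (d=161/8, Q=-167/8) ⇒ KNOSTX; edges |KNSTX|=71/16, |O|=251/16
  updated: d(KNOSTX,Y)=-155/16
6. join KNOSTX+Y (d=-155/16) ⇒ KNOSTXY; edges |KNOSTX|=-155/32, |Y|=-155/32
final tree: ((((K:15/2,S:3/2):241/16,((N:5/4,X:35/4):35/4,T:25/4):159/16):71/16,O:251/16):-155/32,Y:-155/32)
total length: 1111/16

((((K:15/2,S:3/2):241/16,((N:5/4,X:35/4):35/4,T:25/4):159/16):71/16,O:251/16):-155/32,Y:-155/32)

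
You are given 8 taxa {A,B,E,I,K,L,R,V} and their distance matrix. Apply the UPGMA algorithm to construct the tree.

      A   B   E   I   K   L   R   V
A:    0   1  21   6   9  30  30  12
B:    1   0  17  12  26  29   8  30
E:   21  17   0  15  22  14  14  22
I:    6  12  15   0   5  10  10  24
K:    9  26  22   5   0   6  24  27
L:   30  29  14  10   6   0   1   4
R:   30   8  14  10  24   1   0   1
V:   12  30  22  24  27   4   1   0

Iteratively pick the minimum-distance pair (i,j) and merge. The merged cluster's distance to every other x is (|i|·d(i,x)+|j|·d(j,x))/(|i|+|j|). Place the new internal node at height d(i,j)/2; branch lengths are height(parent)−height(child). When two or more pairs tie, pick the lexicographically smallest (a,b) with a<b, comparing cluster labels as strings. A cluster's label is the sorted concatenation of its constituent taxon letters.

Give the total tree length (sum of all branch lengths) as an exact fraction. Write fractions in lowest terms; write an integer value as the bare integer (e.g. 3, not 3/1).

iteration 1: select A,B (d=1); attach at lengths (1/2, 1/2); label the merged cluster AB
  updated: d(AB,E)=19, d(AB,I)=9, d(AB,K)=35/2, d(AB,L)=59/2, d(AB,R)=19, d(AB,V)=21
iteration 2: select L,R (d=1); attach at lengths (1/2, 1/2); label the merged cluster LR
  updated: d(AB,LR)=97/4, d(E,LR)=14, d(I,LR)=10, d(K,LR)=15, d(LR,V)=5/2
iteration 3: select LR,V (d=5/2); attach at lengths (3/4, 5/4); label the merged cluster LRV
  updated: d(AB,LRV)=139/6, d(E,LRV)=50/3, d(I,LRV)=44/3, d(K,LRV)=19
iteration 4: select I,K (d=5); attach at lengths (5/2, 5/2); label the merged cluster IK
  updated: d(AB,IK)=53/4, d(E,IK)=37/2, d(IK,LRV)=101/6
iteration 5: select AB,IK (d=53/4); attach at lengths (49/8, 33/8); label the merged cluster ABIK
  updated: d(ABIK,E)=75/4, d(ABIK,LRV)=20
iteration 6: select E,LRV (d=50/3); attach at lengths (25/3, 85/12); label the merged cluster ELRV
  updated: d(ABIK,ELRV)=315/16
iteration 7: select ABIK,ELRV (d=315/16); attach at lengths (103/32, 145/96); label the merged cluster ABEIKLRV
final tree: (((A:1/2,B:1/2):49/8,(I:5/2,K:5/2):33/8):103/32,(E:25/3,((L:1/2,R:1/2):3/4,V:5/4):85/12):145/96)
total length: 1891/48

1891/48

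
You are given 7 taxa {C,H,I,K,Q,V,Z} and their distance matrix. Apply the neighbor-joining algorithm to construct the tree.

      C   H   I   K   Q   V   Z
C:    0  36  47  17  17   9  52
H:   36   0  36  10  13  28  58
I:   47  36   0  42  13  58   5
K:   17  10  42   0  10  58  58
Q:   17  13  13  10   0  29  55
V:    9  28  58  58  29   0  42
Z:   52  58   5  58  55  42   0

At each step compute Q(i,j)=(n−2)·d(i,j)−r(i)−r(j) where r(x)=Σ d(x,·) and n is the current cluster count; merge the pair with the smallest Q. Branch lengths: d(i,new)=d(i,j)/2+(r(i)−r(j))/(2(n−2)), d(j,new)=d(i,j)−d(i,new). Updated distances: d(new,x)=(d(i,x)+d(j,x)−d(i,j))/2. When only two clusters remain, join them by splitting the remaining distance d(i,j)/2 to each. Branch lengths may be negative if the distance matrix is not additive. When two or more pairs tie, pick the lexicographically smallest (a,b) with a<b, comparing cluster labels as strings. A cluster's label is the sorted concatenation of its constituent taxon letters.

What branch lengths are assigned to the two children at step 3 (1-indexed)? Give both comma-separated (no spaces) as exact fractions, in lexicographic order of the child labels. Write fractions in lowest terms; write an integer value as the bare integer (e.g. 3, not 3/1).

49/12,71/12

1. join I+Z (d=5, Q=-446) ⇒ IZ; edges |I|=-22/5, |Z|=47/5
  updated: d(C,IZ)=47, d(H,IZ)=89/2, d(IZ,K)=95/2, d(IZ,Q)=63/2, d(IZ,V)=95/2
2. join C+V (d=9, Q=-523/2) ⇒ CV; edges |C|=-19/16, |V|=163/16
  updated: d(CV,H)=55/2, d(CV,IZ)=171/4, d(CV,K)=33, d(CV,Q)=37/2
3. join H+K (d=10, Q=-331/2) ⇒ HK; edges |H|=49/12, |K|=71/12
  updated: d(CV,HK)=101/4, d(HK,IZ)=41, d(HK,Q)=13/2
4. join CV+IZ (d=171/4, Q=-465/4) ⇒ CIVZ; edges |CV|=227/16, |IZ|=457/16
  updated: d(CIVZ,HK)=47/4, d(CIVZ,Q)=29/8
5. join CIVZ+HK (d=47/4, Q=-175/8) ⇒ CHIKVZ; edges |CIVZ|=71/16, |HK|=117/16
  updated: d(CHIKVZ,Q)=-13/16
6. join CHIKVZ+Q (d=-13/16) ⇒ CHIKQVZ; edges |CHIKVZ|=-13/32, |Q|=-13/32
final tree: ((((C:-19/16,V:163/16):227/16,(I:-22/5,Z:47/5):457/16):71/16,(H:49/12,K:71/12):117/16):-13/32,Q:-13/32)
total length: 1243/16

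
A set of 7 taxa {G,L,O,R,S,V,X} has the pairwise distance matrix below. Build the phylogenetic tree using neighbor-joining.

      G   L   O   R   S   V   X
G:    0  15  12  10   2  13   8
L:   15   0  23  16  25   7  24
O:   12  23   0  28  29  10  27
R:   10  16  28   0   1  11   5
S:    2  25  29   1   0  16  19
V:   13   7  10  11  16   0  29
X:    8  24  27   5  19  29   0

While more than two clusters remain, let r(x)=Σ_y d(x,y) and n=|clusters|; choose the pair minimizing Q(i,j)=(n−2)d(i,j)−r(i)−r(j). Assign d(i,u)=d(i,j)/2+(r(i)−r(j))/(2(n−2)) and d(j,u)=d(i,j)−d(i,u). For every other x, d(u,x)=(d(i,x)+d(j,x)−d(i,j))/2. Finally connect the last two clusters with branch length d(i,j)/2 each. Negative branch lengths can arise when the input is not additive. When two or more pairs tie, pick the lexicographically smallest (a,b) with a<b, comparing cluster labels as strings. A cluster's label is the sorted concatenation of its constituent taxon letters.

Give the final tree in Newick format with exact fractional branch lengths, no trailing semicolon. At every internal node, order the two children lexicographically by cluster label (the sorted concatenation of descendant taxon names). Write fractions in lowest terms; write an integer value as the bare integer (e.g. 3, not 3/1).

(((G:-57/32,(L:115/16,(O:93/10,V:7/10):45/16):257/32):73/32,(R:-37/24,X:157/24):121/32):119/64,S:119/64)

iteration 1: select O,V (d=10, Q=-165); attach at lengths (93/10, 7/10); label the merged cluster OV
  updated: d(G,OV)=15/2, d(L,OV)=10, d(OV,R)=29/2, d(OV,S)=35/2, d(OV,X)=23
iteration 2: select L,OV (d=10, Q=-245/2); attach at lengths (115/16, 45/16); label the merged cluster LOV
  updated: d(G,LOV)=25/4, d(LOV,R)=41/4, d(LOV,S)=65/4, d(LOV,X)=37/2
iteration 3: select R,X (d=5, Q=-247/4); attach at lengths (-37/24, 157/24); label the merged cluster RX
  updated: d(G,RX)=13/2, d(LOV,RX)=95/8, d(RX,S)=15/2
iteration 4: select G,LOV (d=25/4, Q=-293/8); attach at lengths (-57/32, 257/32); label the merged cluster GLOV
  updated: d(GLOV,RX)=97/16, d(GLOV,S)=6
iteration 5: select GLOV,RX (d=97/16, Q=-313/16); attach at lengths (73/32, 121/32); label the merged cluster GLORVX
  updated: d(GLORVX,S)=119/32
iteration 6: select GLORVX,S (d=119/32); attach at lengths (119/64, 119/64); label the merged cluster GLORSVX
final tree: (((G:-57/32,(L:115/16,(O:93/10,V:7/10):45/16):257/32):73/32,(R:-37/24,X:157/24):121/32):119/64,S:119/64)
total length: 1313/32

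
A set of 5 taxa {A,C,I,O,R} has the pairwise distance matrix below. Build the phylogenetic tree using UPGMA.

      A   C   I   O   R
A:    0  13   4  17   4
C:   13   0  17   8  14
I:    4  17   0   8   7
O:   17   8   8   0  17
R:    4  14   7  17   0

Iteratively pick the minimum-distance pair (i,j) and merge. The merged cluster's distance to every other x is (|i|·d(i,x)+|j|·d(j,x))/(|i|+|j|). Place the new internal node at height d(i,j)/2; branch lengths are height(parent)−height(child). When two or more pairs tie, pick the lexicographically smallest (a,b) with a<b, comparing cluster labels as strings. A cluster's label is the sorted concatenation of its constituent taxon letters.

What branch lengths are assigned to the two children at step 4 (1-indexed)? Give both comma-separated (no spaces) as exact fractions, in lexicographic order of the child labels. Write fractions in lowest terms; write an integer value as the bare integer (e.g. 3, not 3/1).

iteration 1: select A,I (d=4); attach at lengths (2, 2); label the merged cluster AI
  updated: d(AI,C)=15, d(AI,O)=25/2, d(AI,R)=11/2
iteration 2: select AI,R (d=11/2); attach at lengths (3/4, 11/4); label the merged cluster AIR
  updated: d(AIR,C)=44/3, d(AIR,O)=14
iteration 3: select C,O (d=8); attach at lengths (4, 4); label the merged cluster CO
  updated: d(AIR,CO)=43/3
iteration 4: select AIR,CO (d=43/3); attach at lengths (53/12, 19/6); label the merged cluster ACIOR
final tree: (((A:2,I:2):3/4,R:11/4):53/12,(C:4,O:4):19/6)
total length: 277/12

53/12,19/6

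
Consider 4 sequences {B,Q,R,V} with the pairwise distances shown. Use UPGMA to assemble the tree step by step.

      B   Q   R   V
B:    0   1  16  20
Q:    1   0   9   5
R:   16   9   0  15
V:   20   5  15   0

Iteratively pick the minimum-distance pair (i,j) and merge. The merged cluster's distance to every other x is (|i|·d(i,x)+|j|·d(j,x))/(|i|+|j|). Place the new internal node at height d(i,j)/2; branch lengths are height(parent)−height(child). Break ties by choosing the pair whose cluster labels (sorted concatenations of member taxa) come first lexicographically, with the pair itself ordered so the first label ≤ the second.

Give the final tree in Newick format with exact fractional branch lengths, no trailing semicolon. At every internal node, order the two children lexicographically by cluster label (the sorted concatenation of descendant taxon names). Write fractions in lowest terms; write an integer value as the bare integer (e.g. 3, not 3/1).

iteration 1: select B,Q (d=1); attach at lengths (1/2, 1/2); label the merged cluster BQ
  updated: d(BQ,R)=25/2, d(BQ,V)=25/2
iteration 2: select BQ,R (d=25/2); attach at lengths (23/4, 25/4); label the merged cluster BQR
  updated: d(BQR,V)=40/3
iteration 3: select BQR,V (d=40/3); attach at lengths (5/12, 20/3); label the merged cluster BQRV
final tree: (((B:1/2,Q:1/2):23/4,R:25/4):5/12,V:20/3)
total length: 241/12

(((B:1/2,Q:1/2):23/4,R:25/4):5/12,V:20/3)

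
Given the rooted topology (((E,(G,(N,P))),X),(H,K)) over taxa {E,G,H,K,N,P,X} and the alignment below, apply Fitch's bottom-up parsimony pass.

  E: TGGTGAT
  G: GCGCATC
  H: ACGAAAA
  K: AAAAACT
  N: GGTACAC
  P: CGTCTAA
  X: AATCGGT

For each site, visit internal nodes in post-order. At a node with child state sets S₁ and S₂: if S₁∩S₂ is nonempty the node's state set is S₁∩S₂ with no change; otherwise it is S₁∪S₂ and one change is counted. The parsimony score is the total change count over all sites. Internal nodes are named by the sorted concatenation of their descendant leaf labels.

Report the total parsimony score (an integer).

NP@0: {G} ∪ {C} = {C,G} (union, +1)
GNP@0: {G} ∩ {C,G} = {G} (intersection, +0)
EGNP@0: {T} ∪ {G} = {G,T} (union, +1)
EGNPX@0: {G,T} ∪ {A} = {A,G,T} (union, +1)
HK@0: {A} ∩ {A} = {A} (intersection, +0)
EGHKNPX@0: {A,G,T} ∩ {A} = {A} (intersection, +0)
NP@1: {G} ∩ {G} = {G} (intersection, +0)
GNP@1: {C} ∪ {G} = {C,G} (union, +1)
EGNP@1: {G} ∩ {C,G} = {G} (intersection, +0)
EGNPX@1: {G} ∪ {A} = {A,G} (union, +1)
HK@1: {C} ∪ {A} = {A,C} (union, +1)
EGHKNPX@1: {A,G} ∩ {A,C} = {A} (intersection, +0)
NP@2: {T} ∩ {T} = {T} (intersection, +0)
GNP@2: {G} ∪ {T} = {G,T} (union, +1)
EGNP@2: {G} ∩ {G,T} = {G} (intersection, +0)
EGNPX@2: {G} ∪ {T} = {G,T} (union, +1)
HK@2: {G} ∪ {A} = {A,G} (union, +1)
EGHKNPX@2: {G,T} ∩ {A,G} = {G} (intersection, +0)
NP@3: {A} ∪ {C} = {A,C} (union, +1)
GNP@3: {C} ∩ {A,C} = {C} (intersection, +0)
EGNP@3: {T} ∪ {C} = {C,T} (union, +1)
EGNPX@3: {C,T} ∩ {C} = {C} (intersection, +0)
HK@3: {A} ∩ {A} = {A} (intersection, +0)
EGHKNPX@3: {C} ∪ {A} = {A,C} (union, +1)
NP@4: {C} ∪ {T} = {C,T} (union, +1)
GNP@4: {A} ∪ {C,T} = {A,C,T} (union, +1)
EGNP@4: {G} ∪ {A,C,T} = {A,C,G,T} (union, +1)
EGNPX@4: {A,C,G,T} ∩ {G} = {G} (intersection, +0)
HK@4: {A} ∩ {A} = {A} (intersection, +0)
EGHKNPX@4: {G} ∪ {A} = {A,G} (union, +1)
NP@5: {A} ∩ {A} = {A} (intersection, +0)
GNP@5: {T} ∪ {A} = {A,T} (union, +1)
EGNP@5: {A} ∩ {A,T} = {A} (intersection, +0)
EGNPX@5: {A} ∪ {G} = {A,G} (union, +1)
HK@5: {A} ∪ {C} = {A,C} (union, +1)
EGHKNPX@5: {A,G} ∩ {A,C} = {A} (intersection, +0)
NP@6: {C} ∪ {A} = {A,C} (union, +1)
GNP@6: {C} ∩ {A,C} = {C} (intersection, +0)
EGNP@6: {T} ∪ {C} = {C,T} (union, +1)
EGNPX@6: {C,T} ∩ {T} = {T} (intersection, +0)
HK@6: {A} ∪ {T} = {A,T} (union, +1)
EGHKNPX@6: {T} ∩ {A,T} = {T} (intersection, +0)
per-site changes: [3, 3, 3, 3, 4, 3, 3]; total = 22

22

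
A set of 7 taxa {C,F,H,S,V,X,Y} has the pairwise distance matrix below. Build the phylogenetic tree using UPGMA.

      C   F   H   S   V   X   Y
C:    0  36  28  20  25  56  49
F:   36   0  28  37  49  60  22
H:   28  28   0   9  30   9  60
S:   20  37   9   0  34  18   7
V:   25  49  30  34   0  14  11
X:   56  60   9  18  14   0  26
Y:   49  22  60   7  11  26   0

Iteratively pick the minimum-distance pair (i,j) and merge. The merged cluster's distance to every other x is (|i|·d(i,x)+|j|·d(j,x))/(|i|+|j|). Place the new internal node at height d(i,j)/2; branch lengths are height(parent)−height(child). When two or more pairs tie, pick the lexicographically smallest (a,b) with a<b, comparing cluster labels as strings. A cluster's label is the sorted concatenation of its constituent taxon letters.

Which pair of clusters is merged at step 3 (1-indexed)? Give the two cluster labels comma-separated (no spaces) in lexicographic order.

HX,V

1. join S+Y (d=7) ⇒ SY; edges |S|=7/2, |Y|=7/2
  updated: d(C,SY)=69/2, d(F,SY)=59/2, d(H,SY)=69/2, d(SY,V)=45/2, d(SY,X)=22
2. join H+X (d=9) ⇒ HX; edges |H|=9/2, |X|=9/2
  updated: d(C,HX)=42, d(F,HX)=44, d(HX,SY)=113/4, d(HX,V)=22
3. join HX+V (d=22) ⇒ HVX; edges |HX|=13/2, |V|=11
  updated: d(C,HVX)=109/3, d(F,HVX)=137/3, d(HVX,SY)=79/3
4. join HVX+SY (d=79/3) ⇒ HSVXY; edges |HVX|=13/6, |SY|=29/3
  updated: d(C,HSVXY)=178/5, d(F,HSVXY)=196/5
5. join C+HSVXY (d=178/5) ⇒ CHSVXY; edges |C|=89/5, |HSVXY|=139/30
  updated: d(CHSVXY,F)=116/3
6. join CHSVXY+F (d=116/3) ⇒ CFHSVXY; edges |CHSVXY|=23/15, |F|=58/3
final tree: ((C:89/5,(((H:9/2,X:9/2):13/2,V:11):13/6,(S:7/2,Y:7/2):29/3):139/30):23/15,F:58/3)
total length: 2659/30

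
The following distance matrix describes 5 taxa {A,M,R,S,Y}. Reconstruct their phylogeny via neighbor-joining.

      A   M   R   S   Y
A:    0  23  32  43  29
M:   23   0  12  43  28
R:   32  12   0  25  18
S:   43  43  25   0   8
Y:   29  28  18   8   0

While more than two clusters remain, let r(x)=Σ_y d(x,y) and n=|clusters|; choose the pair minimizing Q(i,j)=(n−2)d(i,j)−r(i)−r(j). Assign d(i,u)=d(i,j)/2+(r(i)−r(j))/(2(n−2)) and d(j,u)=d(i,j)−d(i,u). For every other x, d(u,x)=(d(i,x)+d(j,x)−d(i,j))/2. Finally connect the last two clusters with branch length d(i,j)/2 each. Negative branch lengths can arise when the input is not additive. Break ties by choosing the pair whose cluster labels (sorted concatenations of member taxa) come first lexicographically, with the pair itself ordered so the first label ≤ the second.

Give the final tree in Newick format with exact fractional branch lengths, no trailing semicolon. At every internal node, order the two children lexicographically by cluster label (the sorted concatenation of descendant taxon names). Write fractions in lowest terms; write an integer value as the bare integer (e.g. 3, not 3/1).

(((A:133/8,M:51/8):53/8,R:31/8):109/16,(S:10,Y:-2):109/16)

iteration 1: select S,Y (d=8, Q=-178); attach at lengths (10, -2); label the merged cluster SY
  updated: d(A,SY)=32, d(M,SY)=63/2, d(R,SY)=35/2
iteration 2: select A,M (d=23, Q=-215/2); attach at lengths (133/8, 51/8); label the merged cluster AM
  updated: d(AM,R)=21/2, d(AM,SY)=81/4
iteration 3: select AM,R (d=21/2, Q=-193/4); attach at lengths (53/8, 31/8); label the merged cluster AMR
  updated: d(AMR,SY)=109/8
iteration 4: select AMR,SY (d=109/8); attach at lengths (109/16, 109/16); label the merged cluster AMRSY
final tree: (((A:133/8,M:51/8):53/8,R:31/8):109/16,(S:10,Y:-2):109/16)
total length: 441/8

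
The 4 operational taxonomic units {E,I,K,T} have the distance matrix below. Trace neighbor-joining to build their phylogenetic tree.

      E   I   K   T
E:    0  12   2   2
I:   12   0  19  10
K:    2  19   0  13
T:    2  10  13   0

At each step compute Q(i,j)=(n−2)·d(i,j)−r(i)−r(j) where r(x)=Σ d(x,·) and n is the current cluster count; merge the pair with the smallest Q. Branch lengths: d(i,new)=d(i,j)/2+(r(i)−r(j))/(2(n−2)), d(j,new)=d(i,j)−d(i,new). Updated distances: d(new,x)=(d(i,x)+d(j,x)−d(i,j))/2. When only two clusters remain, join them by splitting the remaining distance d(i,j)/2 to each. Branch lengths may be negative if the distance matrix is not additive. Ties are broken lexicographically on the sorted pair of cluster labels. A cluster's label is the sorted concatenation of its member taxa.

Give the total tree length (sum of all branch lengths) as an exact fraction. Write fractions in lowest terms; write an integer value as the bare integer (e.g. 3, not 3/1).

35/2

1. join E+K (d=2, Q=-46) ⇒ EK; edges |E|=-7/2, |K|=11/2
  updated: d(EK,I)=29/2, d(EK,T)=13/2
2. join EK+I (d=29/2, Q=-31) ⇒ EIK; edges |EK|=11/2, |I|=9
  updated: d(EIK,T)=1
3. join EIK+T (d=1) ⇒ EIKT; edges |EIK|=1/2, |T|=1/2
final tree: (((E:-7/2,K:11/2):11/2,I:9):1/2,T:1/2)
total length: 35/2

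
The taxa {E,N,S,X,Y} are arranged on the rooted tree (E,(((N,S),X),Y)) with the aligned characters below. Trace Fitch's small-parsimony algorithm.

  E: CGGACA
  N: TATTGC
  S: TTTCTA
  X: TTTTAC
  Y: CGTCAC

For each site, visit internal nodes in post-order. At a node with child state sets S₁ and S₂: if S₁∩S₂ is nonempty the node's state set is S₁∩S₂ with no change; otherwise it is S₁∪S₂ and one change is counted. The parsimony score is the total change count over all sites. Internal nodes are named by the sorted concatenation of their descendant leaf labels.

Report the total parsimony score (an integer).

12

NS@0: {T} ∩ {T} = {T} (intersection, +0)
NSX@0: {T} ∩ {T} = {T} (intersection, +0)
NSXY@0: {T} ∪ {C} = {C,T} (union, +1)
ENSXY@0: {C} ∩ {C,T} = {C} (intersection, +0)
NS@1: {A} ∪ {T} = {A,T} (union, +1)
NSX@1: {A,T} ∩ {T} = {T} (intersection, +0)
NSXY@1: {T} ∪ {G} = {G,T} (union, +1)
ENSXY@1: {G} ∩ {G,T} = {G} (intersection, +0)
NS@2: {T} ∩ {T} = {T} (intersection, +0)
NSX@2: {T} ∩ {T} = {T} (intersection, +0)
NSXY@2: {T} ∩ {T} = {T} (intersection, +0)
ENSXY@2: {G} ∪ {T} = {G,T} (union, +1)
NS@3: {T} ∪ {C} = {C,T} (union, +1)
NSX@3: {C,T} ∩ {T} = {T} (intersection, +0)
NSXY@3: {T} ∪ {C} = {C,T} (union, +1)
ENSXY@3: {A} ∪ {C,T} = {A,C,T} (union, +1)
NS@4: {G} ∪ {T} = {G,T} (union, +1)
NSX@4: {G,T} ∪ {A} = {A,G,T} (union, +1)
NSXY@4: {A,G,T} ∩ {A} = {A} (intersection, +0)
ENSXY@4: {C} ∪ {A} = {A,C} (union, +1)
NS@5: {C} ∪ {A} = {A,C} (union, +1)
NSX@5: {A,C} ∩ {C} = {C} (intersection, +0)
NSXY@5: {C} ∩ {C} = {C} (intersection, +0)
ENSXY@5: {A} ∪ {C} = {A,C} (union, +1)
per-site changes: [1, 2, 1, 3, 3, 2]; total = 12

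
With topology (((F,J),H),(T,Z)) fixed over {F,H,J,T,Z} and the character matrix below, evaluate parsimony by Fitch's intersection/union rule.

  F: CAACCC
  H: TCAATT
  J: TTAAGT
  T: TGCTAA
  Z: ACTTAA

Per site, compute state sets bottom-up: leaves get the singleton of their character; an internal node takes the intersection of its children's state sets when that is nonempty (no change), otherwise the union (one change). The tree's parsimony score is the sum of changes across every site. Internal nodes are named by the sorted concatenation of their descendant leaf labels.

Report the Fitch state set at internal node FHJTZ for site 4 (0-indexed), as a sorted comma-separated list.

[col 0] FJ: children F:{C}, J:{T} ∪→ {C,T}; cost 1
[col 0] FHJ: children FJ:{C,T}, H:{T} ∩→ {T}; cost 0
[col 0] TZ: children T:{T}, Z:{A} ∪→ {A,T}; cost 1
[col 0] FHJTZ: children FHJ:{T}, TZ:{A,T} ∩→ {T}; cost 0
[col 1] FJ: children F:{A}, J:{T} ∪→ {A,T}; cost 1
[col 1] FHJ: children FJ:{A,T}, H:{C} ∪→ {A,C,T}; cost 1
[col 1] TZ: children T:{G}, Z:{C} ∪→ {C,G}; cost 1
[col 1] FHJTZ: children FHJ:{A,C,T}, TZ:{C,G} ∩→ {C}; cost 0
[col 2] FJ: children F:{A}, J:{A} ∩→ {A}; cost 0
[col 2] FHJ: children FJ:{A}, H:{A} ∩→ {A}; cost 0
[col 2] TZ: children T:{C}, Z:{T} ∪→ {C,T}; cost 1
[col 2] FHJTZ: children FHJ:{A}, TZ:{C,T} ∪→ {A,C,T}; cost 1
[col 3] FJ: children F:{C}, J:{A} ∪→ {A,C}; cost 1
[col 3] FHJ: children FJ:{A,C}, H:{A} ∩→ {A}; cost 0
[col 3] TZ: children T:{T}, Z:{T} ∩→ {T}; cost 0
[col 3] FHJTZ: children FHJ:{A}, TZ:{T} ∪→ {A,T}; cost 1
[col 4] FJ: children F:{C}, J:{G} ∪→ {C,G}; cost 1
[col 4] FHJ: children FJ:{C,G}, H:{T} ∪→ {C,G,T}; cost 1
[col 4] TZ: children T:{A}, Z:{A} ∩→ {A}; cost 0
[col 4] FHJTZ: children FHJ:{C,G,T}, TZ:{A} ∪→ {A,C,G,T}; cost 1
[col 5] FJ: children F:{C}, J:{T} ∪→ {C,T}; cost 1
[col 5] FHJ: children FJ:{C,T}, H:{T} ∩→ {T}; cost 0
[col 5] TZ: children T:{A}, Z:{A} ∩→ {A}; cost 0
[col 5] FHJTZ: children FHJ:{T}, TZ:{A} ∪→ {A,T}; cost 1
per-site changes: [2, 3, 2, 2, 3, 2]; total = 14

A,C,G,T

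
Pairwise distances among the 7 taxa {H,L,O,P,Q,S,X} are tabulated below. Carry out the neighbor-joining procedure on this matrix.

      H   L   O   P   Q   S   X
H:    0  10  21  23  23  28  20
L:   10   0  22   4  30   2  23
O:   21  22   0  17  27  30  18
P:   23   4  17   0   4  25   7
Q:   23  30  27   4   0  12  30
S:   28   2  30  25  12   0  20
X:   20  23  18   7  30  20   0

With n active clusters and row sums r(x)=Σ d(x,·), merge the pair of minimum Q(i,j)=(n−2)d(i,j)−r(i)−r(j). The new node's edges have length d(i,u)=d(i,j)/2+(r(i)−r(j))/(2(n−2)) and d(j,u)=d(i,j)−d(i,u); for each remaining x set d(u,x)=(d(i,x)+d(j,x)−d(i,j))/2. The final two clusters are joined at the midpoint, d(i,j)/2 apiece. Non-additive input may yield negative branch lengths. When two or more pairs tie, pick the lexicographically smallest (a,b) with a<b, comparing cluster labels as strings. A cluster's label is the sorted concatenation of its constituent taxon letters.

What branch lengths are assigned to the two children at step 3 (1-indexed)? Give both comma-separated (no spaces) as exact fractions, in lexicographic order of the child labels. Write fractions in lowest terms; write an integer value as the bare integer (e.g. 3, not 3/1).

iteration 1: select L,S (d=2, Q=-198); attach at lengths (-8/5, 18/5); label the merged cluster LS
  updated: d(H,LS)=18, d(LS,O)=25, d(LS,P)=27/2, d(LS,Q)=20, d(LS,X)=41/2
iteration 2: select P,Q (d=4, Q=-305/2); attach at lengths (-47/16, 111/16); label the merged cluster PQ
  updated: d(H,PQ)=21, d(LS,PQ)=59/4, d(O,PQ)=20, d(PQ,X)=33/2
iteration 3: select LS,PQ (d=59/4, Q=-425/4); attach at lengths (67/8, 51/8); label the merged cluster LPQS
  updated: d(H,LPQS)=97/8, d(LPQS,O)=121/8, d(LPQS,X)=89/8
iteration 4: select H,LPQS (d=97/8, Q=-269/4); attach at lengths (39/4, 19/8); label the merged cluster HLPQS
  updated: d(HLPQS,O)=12, d(HLPQS,X)=19/2
iteration 5: select HLPQS,O (d=12, Q=-79/2); attach at lengths (7/4, 41/4); label the merged cluster HLOPQS
  updated: d(HLOPQS,X)=31/4
iteration 6: select HLOPQS,X (d=31/4); attach at lengths (31/8, 31/8); label the merged cluster HLOPQSX
final tree: (((H:39/4,((L:-8/5,S:18/5):67/8,(P:-47/16,Q:111/16):51/8):19/8):7/4,O:41/4):31/8,X:31/8)
total length: 421/8

67/8,51/8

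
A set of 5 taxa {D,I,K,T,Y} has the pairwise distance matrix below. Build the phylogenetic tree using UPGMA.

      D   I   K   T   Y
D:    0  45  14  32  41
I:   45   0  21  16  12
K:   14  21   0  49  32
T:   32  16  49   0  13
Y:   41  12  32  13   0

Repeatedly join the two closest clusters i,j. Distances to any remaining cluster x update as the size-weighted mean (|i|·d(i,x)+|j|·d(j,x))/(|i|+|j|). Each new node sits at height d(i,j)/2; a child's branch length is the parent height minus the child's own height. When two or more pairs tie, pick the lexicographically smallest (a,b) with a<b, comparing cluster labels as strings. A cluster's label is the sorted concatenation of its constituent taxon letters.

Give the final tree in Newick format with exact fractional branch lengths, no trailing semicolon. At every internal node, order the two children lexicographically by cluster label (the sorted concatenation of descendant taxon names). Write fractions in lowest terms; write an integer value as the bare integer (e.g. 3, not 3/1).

((D:7,K:7):34/3,((I:6,Y:6):5/4,T:29/4):133/12)

iteration 1: select I,Y (d=12); attach at lengths (6, 6); label the merged cluster IY
  updated: d(D,IY)=43, d(IY,K)=53/2, d(IY,T)=29/2
iteration 2: select D,K (d=14); attach at lengths (7, 7); label the merged cluster DK
  updated: d(DK,IY)=139/4, d(DK,T)=81/2
iteration 3: select IY,T (d=29/2); attach at lengths (5/4, 29/4); label the merged cluster ITY
  updated: d(DK,ITY)=110/3
iteration 4: select DK,ITY (d=110/3); attach at lengths (34/3, 133/12); label the merged cluster DIKTY
final tree: ((D:7,K:7):34/3,((I:6,Y:6):5/4,T:29/4):133/12)
total length: 683/12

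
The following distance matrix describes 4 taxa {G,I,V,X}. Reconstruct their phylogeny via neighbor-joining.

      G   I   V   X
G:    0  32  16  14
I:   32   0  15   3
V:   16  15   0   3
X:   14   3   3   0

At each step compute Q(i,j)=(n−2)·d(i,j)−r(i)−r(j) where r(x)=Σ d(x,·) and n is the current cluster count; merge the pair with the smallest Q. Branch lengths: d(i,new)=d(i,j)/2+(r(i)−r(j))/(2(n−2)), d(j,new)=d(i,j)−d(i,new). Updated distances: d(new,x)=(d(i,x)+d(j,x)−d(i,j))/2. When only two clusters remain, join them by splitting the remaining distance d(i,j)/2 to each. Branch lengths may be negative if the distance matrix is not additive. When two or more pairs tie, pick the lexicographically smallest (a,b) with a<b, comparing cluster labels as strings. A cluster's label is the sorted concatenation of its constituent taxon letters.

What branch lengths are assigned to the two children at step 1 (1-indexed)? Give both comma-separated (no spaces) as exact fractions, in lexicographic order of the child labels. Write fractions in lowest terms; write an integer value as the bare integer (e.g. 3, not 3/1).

step 1: merge (G,V) at d=16, Q=-64; branch lengths G→15, V→1; new cluster GV
  updated: d(GV,I)=31/2, d(GV,X)=1/2
step 2: merge (GV,I) at d=31/2, Q=-19; branch lengths GV→13/2, I→9; new cluster GIV
  updated: d(GIV,X)=-6
step 3: merge (GIV,X) at d=-6; branch lengths GIV→-3, X→-3; new cluster GIVX
final tree: (((G:15,V:1):13/2,I:9):-3,X:-3)
total length: 51/2

15,1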